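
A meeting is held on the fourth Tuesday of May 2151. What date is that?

May 25, 2151

May 1, 2151 is a Saturday.
The first Tuesday is therefore May 4 (3 days later).
The fourth Tuesday is 4 + 3×7 = May 25.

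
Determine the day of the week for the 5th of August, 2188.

January 1, 2188 is a Tuesday.
Jan 1, 2188 → Feb 1, 2188: 31 days (January has 31).
Feb 1, 2188 → Mar 1, 2188: 29 days (February has 29).
Mar 1, 2188 → Apr 1, 2188: 31 days (March has 31).
Apr 1, 2188 → May 1, 2188: 30 days (April has 30).
May 1, 2188 → Jun 1, 2188: 31 days (May has 31).
Jun 1, 2188 → Jul 1, 2188: 30 days (June has 30).
Jul 1, 2188 → Aug 1, 2188: 31 days (July has 31).
Aug 1, 2188 → Aug 5, 2188: 4 days.
Total: 217 days.
217 mod 7 = 0, so Tuesday + 0 = Tuesday.

Tuesday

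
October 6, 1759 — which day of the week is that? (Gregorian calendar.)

Doomsday rule: the anchor day for the 1700s is Sunday. For year 59: 59÷12 = 4 r 11, and 11÷4 = 2, so 4+11+2 = 17.
Sunday + 17 ≡ Wednesday — that's 1759's doomsday.
In October the doomsday date is Oct 10.
Oct 6 is 4 days before Oct 10; 4 mod 7 = 4, so Wednesday − 4 = Saturday.

Saturday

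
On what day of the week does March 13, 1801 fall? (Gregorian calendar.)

Friday

Doomsday rule: the anchor day for the 1800s is Friday. For year 01: 1÷12 = 0 r 1, and 1÷4 = 0, so 0+1+0 = 1.
Friday + 1 ≡ Saturday — that's 1801's doomsday.
In March the doomsday date is Mar 14.
Mar 13 is 1 day before Mar 14; 1 mod 7 = 1, so Saturday − 1 = Friday.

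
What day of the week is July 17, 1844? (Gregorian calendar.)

Doomsday rule: the anchor day for the 1800s is Friday. For year 44: 44÷12 = 3 r 8, and 8÷4 = 2, so 3+8+2 = 13.
Friday + 13 ≡ Thursday — that's 1844's doomsday.
In July the doomsday date is Jul 11.
Jul 17 is 6 days after Jul 11; 6 mod 7 = 6, so Thursday + 6 = Wednesday.

Wednesday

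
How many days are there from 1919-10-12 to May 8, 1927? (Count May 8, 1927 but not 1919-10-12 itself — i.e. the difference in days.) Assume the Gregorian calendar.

2765

Oct 12, 1919 → Oct 12, 1920: 366 days (Feb 29, 1920 is in that span).
Oct 12, 1920 → Oct 12, 1921: 365 days.
Oct 12, 1921 → Oct 12, 1922: 365 days.
Oct 12, 1922 → Oct 12, 1923: 365 days.
Oct 12, 1923 → Oct 12, 1924: 366 days (Feb 29, 1924 is in that span).
Oct 12, 1924 → Oct 12, 1925: 365 days.
Oct 12, 1925 → Oct 12, 1926: 365 days.
Oct 12, 1926 → Nov 12, 1926: 31 days (October has 31).
Nov 12, 1926 → Dec 12, 1926: 30 days (November has 30).
Dec 12, 1926 → Jan 12, 1927: 31 days (December has 31).
Jan 12, 1927 → Feb 12, 1927: 31 days (January has 31).
Feb 12, 1927 → Mar 12, 1927: 28 days (February has 28).
Mar 12, 1927 → Apr 12, 1927: 31 days (March has 31).
Apr 12, 1927 → May 8, 1927: 26 days.
Total: 2765 days.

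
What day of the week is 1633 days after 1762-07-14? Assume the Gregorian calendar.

Friday

Jul 14, 1762 is a Wednesday.
1633 mod 7 = 2, so 1633 days after a Wednesday is Wednesday + 2 = Friday.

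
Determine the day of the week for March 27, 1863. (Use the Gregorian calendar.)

Doomsday rule: the anchor day for the 1800s is Friday. For year 63: 63÷12 = 5 r 3, and 3÷4 = 0, so 5+3+0 = 8.
Friday + 8 ≡ Saturday — that's 1863's doomsday.
In March the doomsday date is Mar 14.
Mar 27 is 13 days after Mar 14; 13 mod 7 = 6, so Saturday + 6 = Friday.

Friday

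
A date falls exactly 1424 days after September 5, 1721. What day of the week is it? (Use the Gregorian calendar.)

Monday

First find the weekday of Sep 5, 1721. Doomsday rule: the anchor day for the 1700s is Sunday. For year 21: 21÷12 = 1 r 9, and 9÷4 = 2, so 1+9+2 = 12.
Sunday + 12 ≡ Friday — that's 1721's doomsday.
In September the doomsday date is Sep 5.
Sep 5 is the doomsday itself: Friday.
1424 mod 7 = 3, so 1424 days after a Friday is Friday + 3 = Monday.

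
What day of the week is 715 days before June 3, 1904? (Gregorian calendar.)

Thursday

First find the weekday of Jun 3, 1904. Doomsday rule: the anchor day for the 1900s is Wednesday. For year 04: 4÷12 = 0 r 4, and 4÷4 = 1, so 0+4+1 = 5.
Wednesday + 5 ≡ Monday — that's 1904's doomsday.
In June the doomsday date is Jun 6.
Jun 3 is 3 days before Jun 6; 3 mod 7 = 3, so Monday − 3 = Friday.
715 mod 7 = 1, so 715 days before a Friday is Friday − 1 = Thursday.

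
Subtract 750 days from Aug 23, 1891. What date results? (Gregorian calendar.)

−365 (one year) → Aug 23, 1890 (385 left).
−23 → Jul 31, 1890 (end of Jul, 31 days; 362 left).
−31 → Jun 30, 1890 (end of Jun, 30 days; 331 left).
−30 → May 31, 1890 (end of May, 31 days; 301 left).
−31 → Apr 30, 1890 (end of Apr, 30 days; 270 left).
−30 → Mar 31, 1890 (end of Mar, 31 days; 240 left).
−31 → Feb 28, 1890 (end of Feb, 28 days; 209 left).
−28 → Jan 31, 1890 (end of Jan, 31 days; 181 left).
−31 → Dec 31, 1889 (end of Dec, 31 days; 150 left).
−31 → Nov 30, 1889 (end of Nov, 30 days; 119 left).
−30 → Oct 31, 1889 (end of Oct, 31 days; 89 left).
−31 → Sep 30, 1889 (end of Sep, 30 days; 58 left).
−30 → Aug 31, 1889 (end of Aug, 31 days; 28 left).
−28 → Aug 3, 1889.

August 3, 1889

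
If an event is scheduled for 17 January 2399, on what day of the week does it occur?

Doomsday rule: the anchor day for the 2300s is Wednesday. For year 99: 99÷12 = 8 r 3, and 3÷4 = 0, so 8+3+0 = 11.
Wednesday + 11 ≡ Sunday — that's 2399's doomsday.
In January the doomsday date is Jan 3 (2399 is not a leap year).
Jan 17 is 14 days after Jan 3; 14 mod 7 = 0, so Sunday + 0 = Sunday.

Sunday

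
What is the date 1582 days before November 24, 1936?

−366 (one year; includes Feb 29, 1936) → Nov 24, 1935 (1216 left).
−365 (one year) → Nov 24, 1934 (851 left).
−365 (one year) → Nov 24, 1933 (486 left).
−365 (one year) → Nov 24, 1932 (121 left).
−24 → Oct 31, 1932 (end of Oct, 31 days; 97 left).
−31 → Sep 30, 1932 (end of Sep, 30 days; 66 left).
−30 → Aug 31, 1932 (end of Aug, 31 days; 36 left).
−31 → Jul 31, 1932 (end of Jul, 31 days; 5 left).
−5 → Jul 26, 1932.

July 26, 1932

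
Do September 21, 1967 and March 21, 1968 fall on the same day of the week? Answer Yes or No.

From Sep 21, 1967 to Mar 21, 1968 is 182 days.
182 mod 7 = 0, so they are the same weekday.
(Sep 21, 1967 is a Thursday; Mar 21, 1968 is a Thursday.)

Yes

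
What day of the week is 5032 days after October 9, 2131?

Oct 9, 2131 is a Tuesday.
5032 mod 7 = 6, so 5032 days after a Tuesday is Tuesday + 6 = Monday.

Monday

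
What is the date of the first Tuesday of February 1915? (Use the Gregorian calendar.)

February 1, 1915 is a Monday.
The first Tuesday is therefore February 2 (1 days later).

February 2, 1915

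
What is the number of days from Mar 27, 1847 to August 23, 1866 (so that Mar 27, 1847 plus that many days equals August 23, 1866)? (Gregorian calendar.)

Mar 27, 1847 → Mar 27, 1848: 366 days (Feb 29, 1848 is in that span).
Mar 27, 1848 → Mar 27, 1849: 365 days.
Mar 27, 1849 → Mar 27, 1850: 365 days.
Mar 27, 1850 → Mar 27, 1851: 365 days.
Mar 27, 1851 → Mar 27, 1852: 366 days (Feb 29, 1852 is in that span).
Mar 27, 1852 → Mar 27, 1853: 365 days.
Mar 27, 1853 → Mar 27, 1854: 365 days.
Mar 27, 1854 → Mar 27, 1855: 365 days.
Mar 27, 1855 → Mar 27, 1856: 366 days (Feb 29, 1856 is in that span).
Mar 27, 1856 → Mar 27, 1857: 365 days.
Mar 27, 1857 → Mar 27, 1858: 365 days.
Mar 27, 1858 → Mar 27, 1859: 365 days.
Mar 27, 1859 → Mar 27, 1860: 366 days (Feb 29, 1860 is in that span).
Mar 27, 1860 → Mar 27, 1861: 365 days.
Mar 27, 1861 → Mar 27, 1862: 365 days.
Mar 27, 1862 → Mar 27, 1863: 365 days.
Mar 27, 1863 → Mar 27, 1864: 366 days (Feb 29, 1864 is in that span).
Mar 27, 1864 → Mar 27, 1865: 365 days.
Mar 27, 1865 → Mar 27, 1866: 365 days.
Mar 27, 1866 → Apr 27, 1866: 31 days (March has 31).
Apr 27, 1866 → May 27, 1866: 30 days (April has 30).
May 27, 1866 → Jun 27, 1866: 31 days (May has 31).
Jun 27, 1866 → Jul 27, 1866: 30 days (June has 30).
Jul 27, 1866 → Aug 23, 1866: 27 days.
Total: 7089 days.

7089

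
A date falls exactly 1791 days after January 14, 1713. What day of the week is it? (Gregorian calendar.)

First find the weekday of Jan 14, 1713. Doomsday rule: the anchor day for the 1700s is Sunday. For year 13: 13÷12 = 1 r 1, and 1÷4 = 0, so 1+1+0 = 2.
Sunday + 2 ≡ Tuesday — that's 1713's doomsday.
In January the doomsday date is Jan 3 (1713 is not a leap year).
Jan 14 is 11 days after Jan 3; 11 mod 7 = 4, so Tuesday + 4 = Saturday.
1791 mod 7 = 6, so 1791 days after a Saturday is Saturday + 6 = Friday.

Friday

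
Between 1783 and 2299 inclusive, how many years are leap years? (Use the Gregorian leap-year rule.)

Multiples of 4 in [1783,2299]: 129.
Of those, multiples of 100: 5 (not leap unless ÷400).
Multiples of 400: 1.
Leap years = 129 − 5 + 1 = 125.

125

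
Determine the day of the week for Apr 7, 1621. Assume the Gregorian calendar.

Doomsday rule: the anchor day for the 1600s is Tuesday. For year 21: 21÷12 = 1 r 9, and 9÷4 = 2, so 1+9+2 = 12.
Tuesday + 12 ≡ Sunday — that's 1621's doomsday.
In April the doomsday date is Apr 4.
Apr 7 is 3 days after Apr 4; 3 mod 7 = 3, so Sunday + 3 = Wednesday.

Wednesday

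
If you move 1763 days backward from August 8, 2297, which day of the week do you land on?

First find the weekday of Aug 8, 2297. Doomsday rule: the anchor day for the 2200s is Friday. For year 97: 97÷12 = 8 r 1, and 1÷4 = 0, so 8+1+0 = 9.
Friday + 9 ≡ Sunday — that's 2297's doomsday.
In August the doomsday date is Aug 8.
Aug 8 is the doomsday itself: Sunday.
1763 mod 7 = 6, so 1763 days before a Sunday is Sunday − 6 = Monday.

Monday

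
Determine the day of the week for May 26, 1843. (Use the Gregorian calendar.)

Doomsday rule: the anchor day for the 1800s is Friday. For year 43: 43÷12 = 3 r 7, and 7÷4 = 1, so 3+7+1 = 11.
Friday + 11 ≡ Tuesday — that's 1843's doomsday.
In May the doomsday date is May 9.
May 26 is 17 days after May 9; 17 mod 7 = 3, so Tuesday + 3 = Friday.

Friday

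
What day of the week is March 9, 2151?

Tuesday

Doomsday rule: the anchor day for the 2100s is Sunday. For year 51: 51÷12 = 4 r 3, and 3÷4 = 0, so 4+3+0 = 7.
Sunday + 7 ≡ Sunday — that's 2151's doomsday.
In March the doomsday date is Mar 14.
Mar 9 is 5 days before Mar 14; 5 mod 7 = 5, so Sunday − 5 = Tuesday.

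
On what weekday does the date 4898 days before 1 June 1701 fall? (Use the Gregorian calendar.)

Jun 1, 1701 is a Wednesday.
4898 mod 7 = 5, so 4898 days before a Wednesday is Wednesday − 5 = Friday.

Friday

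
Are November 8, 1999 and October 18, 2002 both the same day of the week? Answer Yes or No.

From Nov 8, 1999 to Oct 18, 2002 is 1075 days.
1075 mod 7 = 4, so they are different weekdays.
(Nov 8, 1999 is a Monday; Oct 18, 2002 is a Friday.)

No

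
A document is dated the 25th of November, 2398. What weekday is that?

Doomsday rule: the anchor day for the 2300s is Wednesday. For year 98: 98÷12 = 8 r 2, and 2÷4 = 0, so 8+2+0 = 10.
Wednesday + 10 ≡ Saturday — that's 2398's doomsday.
In November the doomsday date is Nov 7.
Nov 25 is 18 days after Nov 7; 18 mod 7 = 4, so Saturday + 4 = Wednesday.

Wednesday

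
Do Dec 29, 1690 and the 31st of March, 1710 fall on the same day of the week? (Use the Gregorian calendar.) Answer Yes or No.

From Dec 29, 1690 to Mar 31, 1710 is 7031 days.
7031 mod 7 = 3, so they are different weekdays.
(Dec 29, 1690 is a Friday; Mar 31, 1710 is a Monday.)

No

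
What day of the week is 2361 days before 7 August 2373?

First find the weekday of Aug 7, 2373. Doomsday rule: the anchor day for the 2300s is Wednesday. For year 73: 73÷12 = 6 r 1, and 1÷4 = 0, so 6+1+0 = 7.
Wednesday + 7 ≡ Wednesday — that's 2373's doomsday.
In August the doomsday date is Aug 8.
Aug 7 is 1 day before Aug 8; 1 mod 7 = 1, so Wednesday − 1 = Tuesday.
2361 mod 7 = 2, so 2361 days before a Tuesday is Tuesday − 2 = Sunday.

Sunday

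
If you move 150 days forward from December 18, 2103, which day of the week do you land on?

First find the weekday of Dec 18, 2103. Doomsday rule: the anchor day for the 2100s is Sunday. For year 03: 3÷12 = 0 r 3, and 3÷4 = 0, so 0+3+0 = 3.
Sunday + 3 ≡ Wednesday — that's 2103's doomsday.
In December the doomsday date is Dec 12.
Dec 18 is 6 days after Dec 12; 6 mod 7 = 6, so Wednesday + 6 = Tuesday.
150 mod 7 = 3, so 150 days after a Tuesday is Tuesday + 3 = Friday.

Friday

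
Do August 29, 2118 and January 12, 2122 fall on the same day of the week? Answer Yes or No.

From Aug 29, 2118 to Jan 12, 2122 is 1232 days.
1232 mod 7 = 0, so they are the same weekday.
(Aug 29, 2118 is a Monday; Jan 12, 2122 is a Monday.)

Yes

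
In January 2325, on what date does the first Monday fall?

January 1, 2325 is a Thursday.
The first Monday is therefore January 5 (4 days later).

January 5, 2325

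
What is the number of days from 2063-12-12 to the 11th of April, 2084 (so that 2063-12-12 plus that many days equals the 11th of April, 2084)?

7426

Dec 12, 2063 → Dec 12, 2064: 366 days (Feb 29, 2064 is in that span).
Dec 12, 2064 → Dec 12, 2065: 365 days.
Dec 12, 2065 → Dec 12, 2066: 365 days.
Dec 12, 2066 → Dec 12, 2067: 365 days.
Dec 12, 2067 → Dec 12, 2068: 366 days (Feb 29, 2068 is in that span).
Dec 12, 2068 → Dec 12, 2069: 365 days.
Dec 12, 2069 → Dec 12, 2070: 365 days.
Dec 12, 2070 → Dec 12, 2071: 365 days.
Dec 12, 2071 → Dec 12, 2072: 366 days (Feb 29, 2072 is in that span).
Dec 12, 2072 → Dec 12, 2073: 365 days.
Dec 12, 2073 → Dec 12, 2074: 365 days.
Dec 12, 2074 → Dec 12, 2075: 365 days.
Dec 12, 2075 → Dec 12, 2076: 366 days (Feb 29, 2076 is in that span).
Dec 12, 2076 → Dec 12, 2077: 365 days.
Dec 12, 2077 → Dec 12, 2078: 365 days.
Dec 12, 2078 → Dec 12, 2079: 365 days.
Dec 12, 2079 → Dec 12, 2080: 366 days (Feb 29, 2080 is in that span).
Dec 12, 2080 → Dec 12, 2081: 365 days.
Dec 12, 2081 → Dec 12, 2082: 365 days.
Dec 12, 2082 → Dec 12, 2083: 365 days.
Dec 12, 2083 → Jan 12, 2084: 31 days (December has 31).
Jan 12, 2084 → Feb 12, 2084: 31 days (January has 31).
Feb 12, 2084 → Mar 12, 2084: 29 days (February has 29).
Mar 12, 2084 → Apr 11, 2084: 30 days.
Total: 7426 days.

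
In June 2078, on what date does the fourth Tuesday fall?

June 1, 2078 is a Wednesday.
The first Tuesday is therefore June 7 (6 days later).
The fourth Tuesday is 7 + 3×7 = June 28.

June 28, 2078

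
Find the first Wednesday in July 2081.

July 1, 2081 is a Tuesday.
The first Wednesday is therefore July 2 (1 days later).

July 2, 2081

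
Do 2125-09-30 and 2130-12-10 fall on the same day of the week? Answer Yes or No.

From Sep 30, 2125 to Dec 10, 2130 is 1897 days.
1897 mod 7 = 0, so they are the same weekday.
(Sep 30, 2125 is a Sunday; Dec 10, 2130 is a Sunday.)

Yes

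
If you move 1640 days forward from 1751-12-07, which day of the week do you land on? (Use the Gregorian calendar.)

Dec 7, 1751 is a Tuesday.
1640 mod 7 = 2, so 1640 days after a Tuesday is Tuesday + 2 = Thursday.

Thursday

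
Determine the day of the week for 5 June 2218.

Friday

Doomsday rule: the anchor day for the 2200s is Friday. For year 18: 18÷12 = 1 r 6, and 6÷4 = 1, so 1+6+1 = 8.
Friday + 8 ≡ Saturday — that's 2218's doomsday.
In June the doomsday date is Jun 6.
Jun 5 is 1 day before Jun 6; 1 mod 7 = 1, so Saturday − 1 = Friday.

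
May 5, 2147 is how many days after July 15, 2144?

Jul 15, 2144 → Jul 15, 2145: 365 days.
Jul 15, 2145 → Jul 15, 2146: 365 days.
Jul 15, 2146 → Aug 15, 2146: 31 days (July has 31).
Aug 15, 2146 → Sep 15, 2146: 31 days (August has 31).
Sep 15, 2146 → Oct 15, 2146: 30 days (September has 30).
Oct 15, 2146 → Nov 15, 2146: 31 days (October has 31).
Nov 15, 2146 → Dec 15, 2146: 30 days (November has 30).
Dec 15, 2146 → Jan 15, 2147: 31 days (December has 31).
Jan 15, 2147 → Feb 15, 2147: 31 days (January has 31).
Feb 15, 2147 → Mar 15, 2147: 28 days (February has 28).
Mar 15, 2147 → Apr 15, 2147: 31 days (March has 31).
Apr 15, 2147 → May 5, 2147: 20 days.
Total: 1024 days.

1024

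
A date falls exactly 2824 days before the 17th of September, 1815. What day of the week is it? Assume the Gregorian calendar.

Sep 17, 1815 is a Sunday.
2824 mod 7 = 3, so 2824 days before a Sunday is Sunday − 3 = Thursday.

Thursday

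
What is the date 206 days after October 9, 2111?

Oct has 31 days: +23 → Nov 1, 2111 (183 left).
Nov has 30 days: +30 → Dec 1, 2111 (153 left).
Dec has 31 days: +31 → Jan 1, 2112 (122 left).
Jan has 31 days: +31 → Feb 1, 2112 (91 left).
Feb has 29 days: +29 → Mar 1, 2112 (62 left).
Mar has 31 days: +31 → Apr 1, 2112 (31 left).
Apr has 30 days: +30 → May 1, 2112 (1 left).
+1 → May 2, 2112.

May 2, 2112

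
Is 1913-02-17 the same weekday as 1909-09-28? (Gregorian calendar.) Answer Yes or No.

From Sep 28, 1909 to Feb 17, 1913 is 1238 days.
1238 mod 7 = 6, so they are different weekdays.
(Sep 28, 1909 is a Tuesday; Feb 17, 1913 is a Monday.)

No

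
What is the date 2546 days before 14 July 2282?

July 25, 2275

−365 (one year) → Jul 14, 2281 (2181 left).
−365 (one year) → Jul 14, 2280 (1816 left).
−366 (one year; includes Feb 29, 2280) → Jul 14, 2279 (1450 left).
−365 (one year) → Jul 14, 2278 (1085 left).
−365 (one year) → Jul 14, 2277 (720 left).
−365 (one year) → Jul 14, 2276 (355 left).
−14 → Jun 30, 2276 (end of Jun, 30 days; 341 left).
−30 → May 31, 2276 (end of May, 31 days; 311 left).
−31 → Apr 30, 2276 (end of Apr, 30 days; 280 left).
−30 → Mar 31, 2276 (end of Mar, 31 days; 250 left).
−31 → Feb 29, 2276 (end of Feb, 29 days; 219 left).
−29 → Jan 31, 2276 (end of Jan, 31 days; 190 left).
−31 → Dec 31, 2275 (end of Dec, 31 days; 159 left).
−31 → Nov 30, 2275 (end of Nov, 30 days; 128 left).
−30 → Oct 31, 2275 (end of Oct, 31 days; 98 left).
−31 → Sep 30, 2275 (end of Sep, 30 days; 67 left).
−30 → Aug 31, 2275 (end of Aug, 31 days; 37 left).
−31 → Jul 31, 2275 (end of Jul, 31 days; 6 left).
−6 → Jul 25, 2275.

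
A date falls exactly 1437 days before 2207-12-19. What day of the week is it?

Dec 19, 2207 is a Saturday.
1437 mod 7 = 2, so 1437 days before a Saturday is Saturday − 2 = Thursday.

Thursday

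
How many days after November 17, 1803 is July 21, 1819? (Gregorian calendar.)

5725

Nov 17, 1803 → Nov 17, 1804: 366 days (Feb 29, 1804 is in that span).
Nov 17, 1804 → Nov 17, 1805: 365 days.
Nov 17, 1805 → Nov 17, 1806: 365 days.
Nov 17, 1806 → Nov 17, 1807: 365 days.
Nov 17, 1807 → Nov 17, 1808: 366 days (Feb 29, 1808 is in that span).
Nov 17, 1808 → Nov 17, 1809: 365 days.
Nov 17, 1809 → Nov 17, 1810: 365 days.
Nov 17, 1810 → Nov 17, 1811: 365 days.
Nov 17, 1811 → Nov 17, 1812: 366 days (Feb 29, 1812 is in that span).
Nov 17, 1812 → Nov 17, 1813: 365 days.
Nov 17, 1813 → Nov 17, 1814: 365 days.
Nov 17, 1814 → Nov 17, 1815: 365 days.
Nov 17, 1815 → Nov 17, 1816: 366 days (Feb 29, 1816 is in that span).
Nov 17, 1816 → Nov 17, 1817: 365 days.
Nov 17, 1817 → Nov 17, 1818: 365 days.
Nov 17, 1818 → Dec 17, 1818: 30 days (November has 30).
Dec 17, 1818 → Jan 17, 1819: 31 days (December has 31).
Jan 17, 1819 → Feb 17, 1819: 31 days (January has 31).
Feb 17, 1819 → Mar 17, 1819: 28 days (February has 28).
Mar 17, 1819 → Apr 17, 1819: 31 days (March has 31).
Apr 17, 1819 → May 17, 1819: 30 days (April has 30).
May 17, 1819 → Jun 17, 1819: 31 days (May has 31).
Jun 17, 1819 → Jul 17, 1819: 30 days (June has 30).
Jul 17, 1819 → Jul 21, 1819: 4 days.
Total: 5725 days.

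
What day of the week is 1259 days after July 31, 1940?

Jul 31, 1940 is a Wednesday.
1259 mod 7 = 6, so 1259 days after a Wednesday is Wednesday + 6 = Tuesday.

Tuesday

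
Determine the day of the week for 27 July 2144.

Doomsday rule: the anchor day for the 2100s is Sunday. For year 44: 44÷12 = 3 r 8, and 8÷4 = 2, so 3+8+2 = 13.
Sunday + 13 ≡ Saturday — that's 2144's doomsday.
In July the doomsday date is Jul 11.
Jul 27 is 16 days after Jul 11; 16 mod 7 = 2, so Saturday + 2 = Monday.

Monday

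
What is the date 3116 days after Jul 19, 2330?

January 29, 2339

+365 (one year) → Jul 19, 2331 (2751 left).
+366 (one year; includes Feb 29, 2332) → Jul 19, 2332 (2385 left).
+365 (one year) → Jul 19, 2333 (2020 left).
+365 (one year) → Jul 19, 2334 (1655 left).
+365 (one year) → Jul 19, 2335 (1290 left).
+366 (one year; includes Feb 29, 2336) → Jul 19, 2336 (924 left).
+365 (one year) → Jul 19, 2337 (559 left).
+365 (one year) → Jul 19, 2338 (194 left).
Jul has 31 days: +13 → Aug 1, 2338 (181 left).
Aug has 31 days: +31 → Sep 1, 2338 (150 left).
Sep has 30 days: +30 → Oct 1, 2338 (120 left).
Oct has 31 days: +31 → Nov 1, 2338 (89 left).
Nov has 30 days: +30 → Dec 1, 2338 (59 left).
Dec has 31 days: +31 → Jan 1, 2339 (28 left).
+28 → Jan 29, 2339.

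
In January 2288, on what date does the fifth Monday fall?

January 1, 2288 is a Sunday.
The first Monday is therefore January 2 (1 days later).
The fifth Monday is 2 + 4×7 = January 30.

January 30, 2288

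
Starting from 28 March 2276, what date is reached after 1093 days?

+365 (one year) → Mar 28, 2277 (728 left).
+365 (one year) → Mar 28, 2278 (363 left).
Mar has 31 days: +4 → Apr 1, 2278 (359 left).
Apr has 30 days: +30 → May 1, 2278 (329 left).
May has 31 days: +31 → Jun 1, 2278 (298 left).
Jun has 30 days: +30 → Jul 1, 2278 (268 left).
Jul has 31 days: +31 → Aug 1, 2278 (237 left).
Aug has 31 days: +31 → Sep 1, 2278 (206 left).
Sep has 30 days: +30 → Oct 1, 2278 (176 left).
Oct has 31 days: +31 → Nov 1, 2278 (145 left).
Nov has 30 days: +30 → Dec 1, 2278 (115 left).
Dec has 31 days: +31 → Jan 1, 2279 (84 left).
Jan has 31 days: +31 → Feb 1, 2279 (53 left).
Feb has 28 days: +28 → Mar 1, 2279 (25 left).
+25 → Mar 26, 2279.

March 26, 2279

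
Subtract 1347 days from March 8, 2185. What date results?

−365 (one year) → Mar 8, 2184 (982 left).
−366 (one year; includes Feb 29, 2184) → Mar 8, 2183 (616 left).
−365 (one year) → Mar 8, 2182 (251 left).
−8 → Feb 28, 2182 (end of Feb, 28 days; 243 left).
−28 → Jan 31, 2182 (end of Jan, 31 days; 215 left).
−31 → Dec 31, 2181 (end of Dec, 31 days; 184 left).
−31 → Nov 30, 2181 (end of Nov, 30 days; 153 left).
−30 → Oct 31, 2181 (end of Oct, 31 days; 123 left).
−31 → Sep 30, 2181 (end of Sep, 30 days; 92 left).
−30 → Aug 31, 2181 (end of Aug, 31 days; 62 left).
−31 → Jul 31, 2181 (end of Jul, 31 days; 31 left).
−31 → Jun 30, 2181 (end of Jun, 30 days; 0 left).

June 30, 2181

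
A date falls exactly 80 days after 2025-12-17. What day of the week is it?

Dec 17, 2025 is a Wednesday.
80 mod 7 = 3, so 80 days after a Wednesday is Wednesday + 3 = Saturday.

Saturday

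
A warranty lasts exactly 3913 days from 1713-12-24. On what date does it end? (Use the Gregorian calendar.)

September 10, 1724

+365 (one year) → Dec 24, 1714 (3548 left).
+365 (one year) → Dec 24, 1715 (3183 left).
+366 (one year; includes Feb 29, 1716) → Dec 24, 1716 (2817 left).
+365 (one year) → Dec 24, 1717 (2452 left).
+365 (one year) → Dec 24, 1718 (2087 left).
+365 (one year) → Dec 24, 1719 (1722 left).
+366 (one year; includes Feb 29, 1720) → Dec 24, 1720 (1356 left).
+365 (one year) → Dec 24, 1721 (991 left).
+365 (one year) → Dec 24, 1722 (626 left).
+365 (one year) → Dec 24, 1723 (261 left).
Dec has 31 days: +8 → Jan 1, 1724 (253 left).
Jan has 31 days: +31 → Feb 1, 1724 (222 left).
Feb has 29 days: +29 → Mar 1, 1724 (193 left).
Mar has 31 days: +31 → Apr 1, 1724 (162 left).
Apr has 30 days: +30 → May 1, 1724 (132 left).
May has 31 days: +31 → Jun 1, 1724 (101 left).
Jun has 30 days: +30 → Jul 1, 1724 (71 left).
Jul has 31 days: +31 → Aug 1, 1724 (40 left).
Aug has 31 days: +31 → Sep 1, 1724 (9 left).
+9 → Sep 10, 1724.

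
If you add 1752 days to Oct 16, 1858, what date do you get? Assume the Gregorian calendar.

August 3, 1863

+365 (one year) → Oct 16, 1859 (1387 left).
+366 (one year; includes Feb 29, 1860) → Oct 16, 1860 (1021 left).
+365 (one year) → Oct 16, 1861 (656 left).
+365 (one year) → Oct 16, 1862 (291 left).
Oct has 31 days: +16 → Nov 1, 1862 (275 left).
Nov has 30 days: +30 → Dec 1, 1862 (245 left).
Dec has 31 days: +31 → Jan 1, 1863 (214 left).
Jan has 31 days: +31 → Feb 1, 1863 (183 left).
Feb has 28 days: +28 → Mar 1, 1863 (155 left).
Mar has 31 days: +31 → Apr 1, 1863 (124 left).
Apr has 30 days: +30 → May 1, 1863 (94 left).
May has 31 days: +31 → Jun 1, 1863 (63 left).
Jun has 30 days: +30 → Jul 1, 1863 (33 left).
Jul has 31 days: +31 → Aug 1, 1863 (2 left).
+2 → Aug 3, 1863.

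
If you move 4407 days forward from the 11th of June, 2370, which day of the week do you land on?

Jun 11, 2370 is a Thursday.
4407 mod 7 = 4, so 4407 days after a Thursday is Thursday + 4 = Monday.

Monday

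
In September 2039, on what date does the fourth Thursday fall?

September 1, 2039 is a Thursday.
The first Thursday is therefore September 1 (same day).
The fourth Thursday is 1 + 3×7 = September 22.

September 22, 2039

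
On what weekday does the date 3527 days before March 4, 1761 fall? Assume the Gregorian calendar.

Thursday

First find the weekday of Mar 4, 1761. Doomsday rule: the anchor day for the 1700s is Sunday. For year 61: 61÷12 = 5 r 1, and 1÷4 = 0, so 5+1+0 = 6.
Sunday + 6 ≡ Saturday — that's 1761's doomsday.
In March the doomsday date is Mar 14.
Mar 4 is 10 days before Mar 14; 10 mod 7 = 3, so Saturday − 3 = Wednesday.
3527 mod 7 = 6, so 3527 days before a Wednesday is Wednesday − 6 = Thursday.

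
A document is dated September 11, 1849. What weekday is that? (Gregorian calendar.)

Tuesday

Doomsday rule: the anchor day for the 1800s is Friday. For year 49: 49÷12 = 4 r 1, and 1÷4 = 0, so 4+1+0 = 5.
Friday + 5 ≡ Wednesday — that's 1849's doomsday.
In September the doomsday date is Sep 5.
Sep 11 is 6 days after Sep 5; 6 mod 7 = 6, so Wednesday + 6 = Tuesday.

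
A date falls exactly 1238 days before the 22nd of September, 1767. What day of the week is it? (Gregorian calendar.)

Wednesday

First find the weekday of Sep 22, 1767. Doomsday rule: the anchor day for the 1700s is Sunday. For year 67: 67÷12 = 5 r 7, and 7÷4 = 1, so 5+7+1 = 13.
Sunday + 13 ≡ Saturday — that's 1767's doomsday.
In September the doomsday date is Sep 5.
Sep 22 is 17 days after Sep 5; 17 mod 7 = 3, so Saturday + 3 = Tuesday.
1238 mod 7 = 6, so 1238 days before a Tuesday is Tuesday − 6 = Wednesday.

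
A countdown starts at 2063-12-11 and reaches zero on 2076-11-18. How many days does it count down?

4726

Dec 11, 2063 → Dec 11, 2064: 366 days (Feb 29, 2064 is in that span).
Dec 11, 2064 → Dec 11, 2065: 365 days.
Dec 11, 2065 → Dec 11, 2066: 365 days.
Dec 11, 2066 → Dec 11, 2067: 365 days.
Dec 11, 2067 → Dec 11, 2068: 366 days (Feb 29, 2068 is in that span).
Dec 11, 2068 → Dec 11, 2069: 365 days.
Dec 11, 2069 → Dec 11, 2070: 365 days.
Dec 11, 2070 → Dec 11, 2071: 365 days.
Dec 11, 2071 → Dec 11, 2072: 366 days (Feb 29, 2072 is in that span).
Dec 11, 2072 → Dec 11, 2073: 365 days.
Dec 11, 2073 → Dec 11, 2074: 365 days.
Dec 11, 2074 → Dec 11, 2075: 365 days.
Dec 11, 2075 → Jan 11, 2076: 31 days (December has 31).
Jan 11, 2076 → Feb 11, 2076: 31 days (January has 31).
Feb 11, 2076 → Mar 11, 2076: 29 days (February has 29).
Mar 11, 2076 → Apr 11, 2076: 31 days (March has 31).
Apr 11, 2076 → May 11, 2076: 30 days (April has 30).
May 11, 2076 → Jun 11, 2076: 31 days (May has 31).
Jun 11, 2076 → Jul 11, 2076: 30 days (June has 30).
Jul 11, 2076 → Aug 11, 2076: 31 days (July has 31).
Aug 11, 2076 → Sep 11, 2076: 31 days (August has 31).
Sep 11, 2076 → Oct 11, 2076: 30 days (September has 30).
Oct 11, 2076 → Nov 11, 2076: 31 days (October has 31).
Nov 11, 2076 → Nov 18, 2076: 7 days.
Total: 4726 days.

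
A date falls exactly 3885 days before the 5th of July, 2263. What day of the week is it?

Sunday

First find the weekday of Jul 5, 2263. Doomsday rule: the anchor day for the 2200s is Friday. For year 63: 63÷12 = 5 r 3, and 3÷4 = 0, so 5+3+0 = 8.
Friday + 8 ≡ Saturday — that's 2263's doomsday.
In July the doomsday date is Jul 11.
Jul 5 is 6 days before Jul 11; 6 mod 7 = 6, so Saturday − 6 = Sunday.
3885 mod 7 = 0, so 3885 days before a Sunday is Sunday − 0 = Sunday.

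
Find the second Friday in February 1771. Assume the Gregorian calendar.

February 1, 1771 is a Friday.
The first Friday is therefore February 1 (same day).
The second Friday is 1 + 1×7 = February 8.

February 8, 1771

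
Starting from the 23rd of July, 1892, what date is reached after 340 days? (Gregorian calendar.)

June 28, 1893

Jul has 31 days: +9 → Aug 1, 1892 (331 left).
Aug has 31 days: +31 → Sep 1, 1892 (300 left).
Sep has 30 days: +30 → Oct 1, 1892 (270 left).
Oct has 31 days: +31 → Nov 1, 1892 (239 left).
Nov has 30 days: +30 → Dec 1, 1892 (209 left).
Dec has 31 days: +31 → Jan 1, 1893 (178 left).
Jan has 31 days: +31 → Feb 1, 1893 (147 left).
Feb has 28 days: +28 → Mar 1, 1893 (119 left).
Mar has 31 days: +31 → Apr 1, 1893 (88 left).
Apr has 30 days: +30 → May 1, 1893 (58 left).
May has 31 days: +31 → Jun 1, 1893 (27 left).
+27 → Jun 28, 1893.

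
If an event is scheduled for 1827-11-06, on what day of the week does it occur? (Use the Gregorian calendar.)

Doomsday rule: the anchor day for the 1800s is Friday. For year 27: 27÷12 = 2 r 3, and 3÷4 = 0, so 2+3+0 = 5.
Friday + 5 ≡ Wednesday — that's 1827's doomsday.
In November the doomsday date is Nov 7.
Nov 6 is 1 day before Nov 7; 1 mod 7 = 1, so Wednesday − 1 = Tuesday.

Tuesday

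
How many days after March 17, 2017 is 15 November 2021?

1704

Mar 17, 2017 → Mar 17, 2018: 365 days.
Mar 17, 2018 → Mar 17, 2019: 365 days.
Mar 17, 2019 → Mar 17, 2020: 366 days (Feb 29, 2020 is in that span).
Mar 17, 2020 → Mar 17, 2021: 365 days.
Mar 17, 2021 → Apr 17, 2021: 31 days (March has 31).
Apr 17, 2021 → May 17, 2021: 30 days (April has 30).
May 17, 2021 → Jun 17, 2021: 31 days (May has 31).
Jun 17, 2021 → Jul 17, 2021: 30 days (June has 30).
Jul 17, 2021 → Aug 17, 2021: 31 days (July has 31).
Aug 17, 2021 → Sep 17, 2021: 31 days (August has 31).
Sep 17, 2021 → Oct 17, 2021: 30 days (September has 30).
Oct 17, 2021 → Nov 15, 2021: 29 days.
Total: 1704 days.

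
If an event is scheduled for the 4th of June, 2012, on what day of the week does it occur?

Monday

January 1, 2012 is a Sunday.
Jan 1, 2012 → Feb 1, 2012: 31 days (January has 31).
Feb 1, 2012 → Mar 1, 2012: 29 days (February has 29).
Mar 1, 2012 → Apr 1, 2012: 31 days (March has 31).
Apr 1, 2012 → May 1, 2012: 30 days (April has 30).
May 1, 2012 → Jun 1, 2012: 31 days (May has 31).
Jun 1, 2012 → Jun 4, 2012: 3 days.
Total: 155 days.
155 mod 7 = 1, so Sunday + 1 = Monday.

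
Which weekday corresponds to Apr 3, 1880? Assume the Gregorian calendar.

January 1, 1880 is a Thursday.
Jan 1, 1880 → Feb 1, 1880: 31 days (January has 31).
Feb 1, 1880 → Mar 1, 1880: 29 days (February has 29).
Mar 1, 1880 → Apr 1, 1880: 31 days (March has 31).
Apr 1, 1880 → Apr 3, 1880: 2 days.
Total: 93 days.
93 mod 7 = 2, so Thursday + 2 = Saturday.

Saturday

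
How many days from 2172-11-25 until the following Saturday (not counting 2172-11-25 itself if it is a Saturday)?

3

Nov 25, 2172 is a Wednesday.
From Wednesday to the next Saturday is 3 days.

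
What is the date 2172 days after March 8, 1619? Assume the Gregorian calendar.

+366 (one year; includes Feb 29, 1620) → Mar 8, 1620 (1806 left).
+365 (one year) → Mar 8, 1621 (1441 left).
+365 (one year) → Mar 8, 1622 (1076 left).
+365 (one year) → Mar 8, 1623 (711 left).
+366 (one year; includes Feb 29, 1624) → Mar 8, 1624 (345 left).
Mar has 31 days: +24 → Apr 1, 1624 (321 left).
Apr has 30 days: +30 → May 1, 1624 (291 left).
May has 31 days: +31 → Jun 1, 1624 (260 left).
Jun has 30 days: +30 → Jul 1, 1624 (230 left).
Jul has 31 days: +31 → Aug 1, 1624 (199 left).
Aug has 31 days: +31 → Sep 1, 1624 (168 left).
Sep has 30 days: +30 → Oct 1, 1624 (138 left).
Oct has 31 days: +31 → Nov 1, 1624 (107 left).
Nov has 30 days: +30 → Dec 1, 1624 (77 left).
Dec has 31 days: +31 → Jan 1, 1625 (46 left).
Jan has 31 days: +31 → Feb 1, 1625 (15 left).
+15 → Feb 16, 1625.

February 16, 1625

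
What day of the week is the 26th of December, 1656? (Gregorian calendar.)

Tuesday

Doomsday rule: the anchor day for the 1600s is Tuesday. For year 56: 56÷12 = 4 r 8, and 8÷4 = 2, so 4+8+2 = 14.
Tuesday + 14 ≡ Tuesday — that's 1656's doomsday.
In December the doomsday date is Dec 12.
Dec 26 is 14 days after Dec 12; 14 mod 7 = 0, so Tuesday + 0 = Tuesday.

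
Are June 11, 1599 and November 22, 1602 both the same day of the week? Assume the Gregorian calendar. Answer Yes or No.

From Jun 11, 1599 to Nov 22, 1602 is 1260 days.
1260 mod 7 = 0, so they are the same weekday.
(Jun 11, 1599 is a Friday; Nov 22, 1602 is a Friday.)

Yes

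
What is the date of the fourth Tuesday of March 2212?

March 24, 2212

March 1, 2212 is a Sunday.
The first Tuesday is therefore March 3 (2 days later).
The fourth Tuesday is 3 + 3×7 = March 24.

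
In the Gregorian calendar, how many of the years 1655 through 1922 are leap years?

64

Multiples of 4 in [1655,1922]: 67.
Of those, multiples of 100: 3 (not leap unless ÷400).
Multiples of 400: 0.
Leap years = 67 − 3 + 0 = 64.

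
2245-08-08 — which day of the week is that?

Doomsday rule: the anchor day for the 2200s is Friday. For year 45: 45÷12 = 3 r 9, and 9÷4 = 2, so 3+9+2 = 14.
Friday + 14 ≡ Friday — that's 2245's doomsday.
In August the doomsday date is Aug 8.
Aug 8 is the doomsday itself: Friday.

Friday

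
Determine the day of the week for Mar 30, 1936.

January 1, 1936 is a Wednesday.
Jan 1, 1936 → Feb 1, 1936: 31 days (January has 31).
Feb 1, 1936 → Mar 1, 1936: 29 days (February has 29).
Mar 1, 1936 → Mar 30, 1936: 29 days.
Total: 89 days.
89 mod 7 = 5, so Wednesday + 5 = Monday.

Monday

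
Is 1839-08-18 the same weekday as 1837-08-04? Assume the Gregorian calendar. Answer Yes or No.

No

From Aug 4, 1837 to Aug 18, 1839 is 744 days.
744 mod 7 = 2, so they are different weekdays.
(Aug 4, 1837 is a Friday; Aug 18, 1839 is a Sunday.)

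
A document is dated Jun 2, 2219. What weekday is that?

Wednesday

Doomsday rule: the anchor day for the 2200s is Friday. For year 19: 19÷12 = 1 r 7, and 7÷4 = 1, so 1+7+1 = 9.
Friday + 9 ≡ Sunday — that's 2219's doomsday.
In June the doomsday date is Jun 6.
Jun 2 is 4 days before Jun 6; 4 mod 7 = 4, so Sunday − 4 = Wednesday.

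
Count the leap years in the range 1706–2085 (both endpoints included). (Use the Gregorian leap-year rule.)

93

Multiples of 4 in [1706,2085]: 95.
Of those, multiples of 100: 3 (not leap unless ÷400).
Multiples of 400: 1.
Leap years = 95 − 3 + 1 = 93.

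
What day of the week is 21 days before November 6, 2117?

Nov 6, 2117 is a Saturday.
21 mod 7 = 0, so 21 days before a Saturday is Saturday − 0 = Saturday.

Saturday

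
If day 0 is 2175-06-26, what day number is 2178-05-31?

Jun 26, 2175 → Jun 26, 2176: 366 days (Feb 29, 2176 is in that span).
Jun 26, 2176 → Jun 26, 2177: 365 days.
Jun 26, 2177 → Jul 26, 2177: 30 days (June has 30).
Jul 26, 2177 → Aug 26, 2177: 31 days (July has 31).
Aug 26, 2177 → Sep 26, 2177: 31 days (August has 31).
Sep 26, 2177 → Oct 26, 2177: 30 days (September has 30).
Oct 26, 2177 → Nov 26, 2177: 31 days (October has 31).
Nov 26, 2177 → Dec 26, 2177: 30 days (November has 30).
Dec 26, 2177 → Jan 26, 2178: 31 days (December has 31).
Jan 26, 2178 → Feb 26, 2178: 31 days (January has 31).
Feb 26, 2178 → Mar 26, 2178: 28 days (February has 28).
Mar 26, 2178 → Apr 26, 2178: 31 days (March has 31).
Apr 26, 2178 → May 26, 2178: 30 days (April has 30).
May 26, 2178 → May 31, 2178: 5 days.
Total: 1070 days.

1070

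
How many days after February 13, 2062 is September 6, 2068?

2397

Feb 13, 2062 → Feb 13, 2063: 365 days.
Feb 13, 2063 → Feb 13, 2064: 365 days.
Feb 13, 2064 → Feb 13, 2065: 366 days (Feb 29, 2064 is in that span).
Feb 13, 2065 → Feb 13, 2066: 365 days.
Feb 13, 2066 → Feb 13, 2067: 365 days.
Feb 13, 2067 → Feb 13, 2068: 365 days.
Feb 13, 2068 → Mar 13, 2068: 29 days (February has 29).
Mar 13, 2068 → Apr 13, 2068: 31 days (March has 31).
Apr 13, 2068 → May 13, 2068: 30 days (April has 30).
May 13, 2068 → Jun 13, 2068: 31 days (May has 31).
Jun 13, 2068 → Jul 13, 2068: 30 days (June has 30).
Jul 13, 2068 → Aug 13, 2068: 31 days (July has 31).
Aug 13, 2068 → Sep 6, 2068: 24 days.
Total: 2397 days.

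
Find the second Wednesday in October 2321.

October 12, 2321

October 1, 2321 is a Saturday.
The first Wednesday is therefore October 5 (4 days later).
The second Wednesday is 5 + 1×7 = October 12.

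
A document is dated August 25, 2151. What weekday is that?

Doomsday rule: the anchor day for the 2100s is Sunday. For year 51: 51÷12 = 4 r 3, and 3÷4 = 0, so 4+3+0 = 7.
Sunday + 7 ≡ Sunday — that's 2151's doomsday.
In August the doomsday date is Aug 8.
Aug 25 is 17 days after Aug 8; 17 mod 7 = 3, so Sunday + 3 = Wednesday.

Wednesday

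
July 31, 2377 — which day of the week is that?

Doomsday rule: the anchor day for the 2300s is Wednesday. For year 77: 77÷12 = 6 r 5, and 5÷4 = 1, so 6+5+1 = 12.
Wednesday + 12 ≡ Monday — that's 2377's doomsday.
In July the doomsday date is Jul 11.
Jul 31 is 20 days after Jul 11; 20 mod 7 = 6, so Monday + 6 = Sunday.

Sunday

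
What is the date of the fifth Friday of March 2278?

March 29, 2278

March 1, 2278 is a Friday.
The first Friday is therefore March 1 (same day).
The fifth Friday is 1 + 4×7 = March 29.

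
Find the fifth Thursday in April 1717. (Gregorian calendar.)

April 1, 1717 is a Thursday.
The first Thursday is therefore April 1 (same day).
The fifth Thursday is 1 + 4×7 = April 29.

April 29, 1717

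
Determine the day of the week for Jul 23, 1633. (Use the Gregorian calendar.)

Saturday

Doomsday rule: the anchor day for the 1600s is Tuesday. For year 33: 33÷12 = 2 r 9, and 9÷4 = 2, so 2+9+2 = 13.
Tuesday + 13 ≡ Monday — that's 1633's doomsday.
In July the doomsday date is Jul 11.
Jul 23 is 12 days after Jul 11; 12 mod 7 = 5, so Monday + 5 = Saturday.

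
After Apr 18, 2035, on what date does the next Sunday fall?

April 22, 2035

Apr 18, 2035 is a Wednesday.
From Wednesday to the next Sunday is 4 days.
Apr 18, 2035 + 4 = Apr 22, 2035.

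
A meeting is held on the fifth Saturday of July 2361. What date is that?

July 29, 2361

July 1, 2361 is a Saturday.
The first Saturday is therefore July 1 (same day).
The fifth Saturday is 1 + 4×7 = July 29.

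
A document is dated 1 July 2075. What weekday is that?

Monday

January 1, 2075 is a Tuesday.
Jan 1, 2075 → Feb 1, 2075: 31 days (January has 31).
Feb 1, 2075 → Mar 1, 2075: 28 days (February has 28).
Mar 1, 2075 → Apr 1, 2075: 31 days (March has 31).
Apr 1, 2075 → May 1, 2075: 30 days (April has 30).
May 1, 2075 → Jun 1, 2075: 31 days (May has 31).
Jun 1, 2075 → Jul 1, 2075: 30 days.
Total: 181 days.
181 mod 7 = 6, so Tuesday + 6 = Monday.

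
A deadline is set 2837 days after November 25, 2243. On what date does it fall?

September 1, 2251

+366 (one year; includes Feb 29, 2244) → Nov 25, 2244 (2471 left).
+365 (one year) → Nov 25, 2245 (2106 left).
+365 (one year) → Nov 25, 2246 (1741 left).
+365 (one year) → Nov 25, 2247 (1376 left).
+366 (one year; includes Feb 29, 2248) → Nov 25, 2248 (1010 left).
+365 (one year) → Nov 25, 2249 (645 left).
+365 (one year) → Nov 25, 2250 (280 left).
Nov has 30 days: +6 → Dec 1, 2250 (274 left).
Dec has 31 days: +31 → Jan 1, 2251 (243 left).
Jan has 31 days: +31 → Feb 1, 2251 (212 left).
Feb has 28 days: +28 → Mar 1, 2251 (184 left).
Mar has 31 days: +31 → Apr 1, 2251 (153 left).
Apr has 30 days: +30 → May 1, 2251 (123 left).
May has 31 days: +31 → Jun 1, 2251 (92 left).
Jun has 30 days: +30 → Jul 1, 2251 (62 left).
Jul has 31 days: +31 → Aug 1, 2251 (31 left).
Aug has 31 days: +31 → Sep 1, 2251 (0 left).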